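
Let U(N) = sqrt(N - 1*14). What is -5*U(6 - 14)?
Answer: -5*I*sqrt(22) ≈ -23.452*I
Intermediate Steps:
U(N) = sqrt(-14 + N) (U(N) = sqrt(N - 14) = sqrt(-14 + N))
-5*U(6 - 14) = -5*sqrt(-14 + (6 - 14)) = -5*sqrt(-14 - 8) = -5*I*sqrt(22)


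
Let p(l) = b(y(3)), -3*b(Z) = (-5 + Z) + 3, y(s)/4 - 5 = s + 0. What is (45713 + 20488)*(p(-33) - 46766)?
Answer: -3096617976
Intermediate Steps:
y(s) = 20 + 4*s (y(s) = 20 + 4*(s + 0) = 20 + 4*s)
b(Z) = 2/3 - Z/3 (b(Z) = -((-5 + Z) + 3)/3 = -(-2 + Z)/3 = 2/3 - Z/3)
p(l) = -10 (p(l) = 2/3 - (20 + 4*3)/3 = 2/3 - (20 + 12)/3 = 2/3 - 1/3*32 = 2/3 - 32/3 = -10)
(45713 + 20488)*(p(-33) - 46766) = (45713 + 20488)*(-10 - 46766) = 66201*(-46776) = -3096617976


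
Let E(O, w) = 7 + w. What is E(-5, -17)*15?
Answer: -150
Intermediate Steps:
E(-5, -17)*15 = (7 - 17)*15 = -10*15 = -150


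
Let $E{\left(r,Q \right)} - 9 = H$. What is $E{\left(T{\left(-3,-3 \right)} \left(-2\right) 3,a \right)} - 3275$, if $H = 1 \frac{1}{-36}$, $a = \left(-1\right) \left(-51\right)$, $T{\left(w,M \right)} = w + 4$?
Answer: $- \frac{117577}{36} \approx -3266.0$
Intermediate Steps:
$T{\left(w,M \right)} = 4 + w$
$a = 51$
$H = - \frac{1}{36}$ ($H = 1 \left(- \frac{1}{36}\right) = - \frac{1}{36} \approx -0.027778$)
$E{\left(r,Q \right)} = \frac{323}{36}$ ($E{\left(r,Q \right)} = 9 - \frac{1}{36} = \frac{323}{36}$)
$E{\left(T{\left(-3,-3 \right)} \left(-2\right) 3,a \right)} - 3275 = \frac{323}{36} - 3275 = - \frac{117577}{36}$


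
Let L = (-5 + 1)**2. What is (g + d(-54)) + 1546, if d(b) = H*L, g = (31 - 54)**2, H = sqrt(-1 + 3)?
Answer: 2075 + 16*sqrt(2) ≈ 2097.6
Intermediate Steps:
L = 16 (L = (-4)**2 = 16)
H = sqrt(2) ≈ 1.4142
g = 529 (g = (-23)**2 = 529)
d(b) = 16*sqrt(2) (d(b) = sqrt(2)*16 = 16*sqrt(2))
(g + d(-54)) + 1546 = (529 + 16*sqrt(2)) + 1546 = 2075 + 16*sqrt(2)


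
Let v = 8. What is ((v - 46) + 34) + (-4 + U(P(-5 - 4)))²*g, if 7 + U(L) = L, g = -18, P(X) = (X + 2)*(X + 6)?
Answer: -1804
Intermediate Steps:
P(X) = (2 + X)*(6 + X)
U(L) = -7 + L
((v - 46) + 34) + (-4 + U(P(-5 - 4)))²*g = ((8 - 46) + 34) + (-4 + (-7 + (12 + (-5 - 4)² + 8*(-5 - 4))))²*(-18) = (-38 + 34) + (-4 + (-7 + (12 + (-9)² + 8*(-9))))²*(-18) = -4 + (-4 + (-7 + (12 + 81 - 72)))²*(-18) = -4 + (-4 + (-7 + 21))²*(-18) = -4 + (-4 + 14)²*(-18) = -4 + 10²*(-18) = -4 + 100*(-18) = -4 - 1800 = -1804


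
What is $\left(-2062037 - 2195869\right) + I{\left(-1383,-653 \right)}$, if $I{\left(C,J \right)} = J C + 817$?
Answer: $-3353990$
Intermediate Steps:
$I{\left(C,J \right)} = 817 + C J$ ($I{\left(C,J \right)} = C J + 817 = 817 + C J$)
$\left(-2062037 - 2195869\right) + I{\left(-1383,-653 \right)} = \left(-2062037 - 2195869\right) + \left(817 - -903099\right) = -4257906 + \left(817 + 903099\right) = -4257906 + 903916 = -3353990$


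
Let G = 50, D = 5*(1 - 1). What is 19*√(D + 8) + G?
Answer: 50 + 38*√2 ≈ 103.74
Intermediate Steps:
D = 0 (D = 5*0 = 0)
19*√(D + 8) + G = 19*√(0 + 8) + 50 = 19*√8 + 50 = 19*(2*√2) + 50 = 38*√2 + 50 = 50 + 38*√2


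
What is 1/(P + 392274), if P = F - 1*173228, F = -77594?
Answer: 1/141452 ≈ 7.0695e-6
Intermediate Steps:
P = -250822 (P = -77594 - 1*173228 = -77594 - 173228 = -250822)
1/(P + 392274) = 1/(-250822 + 392274) = 1/141452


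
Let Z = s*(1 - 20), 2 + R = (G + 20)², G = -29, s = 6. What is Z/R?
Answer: -114/79 ≈ -1.4430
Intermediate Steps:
R = 79 (R = -2 + (-29 + 20)² = -2 + (-9)² = -2 + 81 = 79)
Z = -114 (Z = 6*(1 - 20) = 6*(-19) = -114)
Z/R = -114/79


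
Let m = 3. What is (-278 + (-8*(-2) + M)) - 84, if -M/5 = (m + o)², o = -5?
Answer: -366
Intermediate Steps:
M = -20 (M = -5*(3 - 5)² = -5*(-2)² = -5*4 = -20)
(-278 + (-8*(-2) + M)) - 84 = (-278 + (-8*(-2) - 20)) - 84 = (-278 + (16 - 20)) - 84 = (-278 - 4) - 84 = -282 - 84 = -366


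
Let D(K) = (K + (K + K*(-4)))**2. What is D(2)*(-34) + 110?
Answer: -434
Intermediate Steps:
D(K) = 4*K**2 (D(K) = (K + (K - 4*K))**2 = (K - 3*K)**2 = (-2*K)**2 = 4*K**2)
D(2)*(-34) + 110 = (4*2**2)*(-34) + 110 = (4*4)*(-34) + 110 = 16*(-34) + 110 = -544 + 110 = -434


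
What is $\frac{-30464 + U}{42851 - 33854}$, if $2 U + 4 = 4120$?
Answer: $- \frac{28406}{8997} \approx -3.1573$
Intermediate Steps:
$U = 2058$ ($U = -2 + \frac{1}{2} \cdot 4120 = -2 + 2060 = 2058$)
$\frac{-30464 + U}{42851 - 33854} = \frac{-30464 + 2058}{42851 - 33854} = - \frac{28406}{8997}$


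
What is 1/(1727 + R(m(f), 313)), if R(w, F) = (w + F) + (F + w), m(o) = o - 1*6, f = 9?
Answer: 1/2359 ≈ 0.00042391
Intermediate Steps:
m(o) = -6 + o (m(o) = o - 6 = -6 + o)
R(w, F) = 2*F + 2*w (R(w, F) = (F + w) + (F + w) = 2*F + 2*w)
1/(1727 + R(m(f), 313)) = 1/(1727 + (2*313 + 2*(-6 + 9))) = 1/(1727 + (626 + 2*3)) = 1/(1727 + (626 + 6)) = 1/(1727 + 632) = 1/2359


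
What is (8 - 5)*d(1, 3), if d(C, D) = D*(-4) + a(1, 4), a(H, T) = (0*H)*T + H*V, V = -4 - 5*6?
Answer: -138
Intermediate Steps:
V = -34 (V = -4 - 30 = -34)
a(H, T) = -34*H (a(H, T) = (0*H)*T + H*(-34) = 0*T - 34*H = 0 - 34*H = -34*H)
d(C, D) = -34 - 4*D (d(C, D) = D*(-4) - 34*1 = -4*D - 34 = -34 - 4*D)
(8 - 5)*d(1, 3) = (8 - 5)*(-34 - 4*3) = 3*(-34 - 12) = 3*(-46) = -138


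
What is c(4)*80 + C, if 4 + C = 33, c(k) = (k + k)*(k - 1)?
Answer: 1949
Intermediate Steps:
c(k) = 2*k*(-1 + k) (c(k) = (2*k)*(-1 + k) = 2*k*(-1 + k))
C = 29 (C = -4 + 33 = 29)
c(4)*80 + C = (2*4*(-1 + 4))*80 + 29 = (2*4*3)*80 + 29 = 24*80 + 29 = 1920 + 29 = 1949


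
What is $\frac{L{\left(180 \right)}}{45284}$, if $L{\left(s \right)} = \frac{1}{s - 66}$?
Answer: $\frac{1}{5162376} \approx 1.9371 \cdot 10^{-7}$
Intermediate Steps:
$L{\left(s \right)} = \frac{1}{-66 + s}$
$\frac{L{\left(180 \right)}}{45284} = \frac{1}{\left(-66 + 180\right) 45284} = \frac{1}{114} \cdot \frac{1}{45284} = \frac{1}{5162376}$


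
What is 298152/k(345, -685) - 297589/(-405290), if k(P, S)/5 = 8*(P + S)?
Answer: -1459885171/68899300 ≈ -21.189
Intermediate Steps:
k(P, S) = 40*P + 40*S (k(P, S) = 5*(8*(P + S)) = 5*(8*P + 8*S) = 40*P + 40*S)
298152/k(345, -685) - 297589/(-405290) = 298152/(40*345 + 40*(-685)) - 297589/(-405290) = 298152/(13800 - 27400) - 297589*(-1/405290) = 298152/(-13600) + 297589/405290 = 298152*(-1/13600) + 297589/405290 = -37269/1700 + 297589/405290 = -1459885171/68899300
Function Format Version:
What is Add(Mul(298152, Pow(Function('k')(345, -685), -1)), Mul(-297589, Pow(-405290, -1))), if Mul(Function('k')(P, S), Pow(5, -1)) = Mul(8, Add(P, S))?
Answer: Rational(-1459885171, 68899300) ≈ -21.189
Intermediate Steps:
Function('k')(P, S) = Add(Mul(40, P), Mul(40, S)) (Function('k')(P, S) = Mul(5, Mul(8, Add(P, S))) = Mul(5, Add(Mul(8, P), Mul(8, S))) = Add(Mul(40, P), Mul(40, S)))
Add(Mul(298152, Pow(Function('k')(345, -685), -1)), Mul(-297589, Pow(-405290, -1))) = Add(Mul(298152, Pow(Add(Mul(40, 345), Mul(40, -685)), -1)), Mul(-297589, Pow(-405290, -1))) = Add(Mul(298152, Pow(Add(13800, -27400), -1)), Mul(-297589, Rational(-1, 405290))) = Add(Mul(298152, Pow(-13600, -1)), Rational(297589, 405290)) = Add(Mul(298152, Rational(-1, 13600)), Rational(297589, 405290)) = Add(Rational(-37269, 1700), Rational(297589, 405290)) = Rational(-1459885171, 68899300)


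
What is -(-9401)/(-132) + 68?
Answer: -425/132 ≈ -3.2197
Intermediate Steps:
-(-9401)/(-132) + 68 = -(-9401)*(-1)/132 + 68 = -119*79/132 + 68 = -9401/132 + 68 = -425/132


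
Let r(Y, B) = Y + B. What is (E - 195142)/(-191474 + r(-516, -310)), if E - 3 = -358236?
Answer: 22135/7692 ≈ 2.8777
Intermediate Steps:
E = -358233 (E = 3 - 358236 = -358233)
r(Y, B) = B + Y
(E - 195142)/(-191474 + r(-516, -310)) = (-358233 - 195142)/(-191474 + (-310 - 516)) = -553375/(-191474 - 826) = -553375/(-192300) = -553375*(-1/192300) = 22135/7692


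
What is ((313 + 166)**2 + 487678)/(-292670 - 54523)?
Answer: -717119/347193 ≈ -2.0655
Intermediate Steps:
((313 + 166)**2 + 487678)/(-292670 - 54523) = (479**2 + 487678)/(-347193) = (229441 + 487678)*(-1/347193) = 717119*(-1/347193) = -717119/347193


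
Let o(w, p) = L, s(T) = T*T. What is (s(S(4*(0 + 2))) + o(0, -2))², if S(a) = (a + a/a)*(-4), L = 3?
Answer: 1687401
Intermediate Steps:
S(a) = -4 - 4*a (S(a) = (a + 1)*(-4) = (1 + a)*(-4) = -4 - 4*a)
s(T) = T²
o(w, p) = 3
(s(S(4*(0 + 2))) + o(0, -2))² = ((-4 - 16*(0 + 2))² + 3)² = ((-4 - 16*2)² + 3)² = ((-4 - 4*8)² + 3)² = ((-4 - 32)² + 3)² = ((-36)² + 3)² = (1296 + 3)² = 1299² = 1687401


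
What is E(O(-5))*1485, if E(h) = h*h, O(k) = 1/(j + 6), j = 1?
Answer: 1485/49 ≈ 30.306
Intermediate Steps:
O(k) = ⅐ (O(k) = 1/(1 + 6) = 1/7 = ⅐)
E(h) = h²
E(O(-5))*1485 = (⅐)²*1485 = (1/49)*1485 = 1485/49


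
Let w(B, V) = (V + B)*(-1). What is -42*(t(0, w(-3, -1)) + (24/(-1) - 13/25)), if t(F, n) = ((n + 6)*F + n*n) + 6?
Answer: 2646/25 ≈ 105.84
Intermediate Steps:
w(B, V) = -B - V (w(B, V) = (B + V)*(-1) = -B - V)
t(F, n) = 6 + n**2 + F*(6 + n) (t(F, n) = ((6 + n)*F + n**2) + 6 = (F*(6 + n) + n**2) + 6 = (n**2 + F*(6 + n)) + 6 = 6 + n**2 + F*(6 + n))
-42*(t(0, w(-3, -1)) + (24/(-1) - 13/25)) = -42*((6 + (-1*(-3) - 1*(-1))**2 + 6*0 + 0*(-1*(-3) - 1*(-1))) + (24/(-1) - 13/25)) = -42*((6 + (3 + 1)**2 + 0 + 0*(3 + 1)) + (24*(-1) - 13*1/25)) = -42*((6 + 4**2 + 0 + 0*4) + (-24 - 13/25)) = -42*((6 + 16 + 0 + 0) - 613/25) = -42*(22 - 613/25) = -42*(-63/25) = 2646/25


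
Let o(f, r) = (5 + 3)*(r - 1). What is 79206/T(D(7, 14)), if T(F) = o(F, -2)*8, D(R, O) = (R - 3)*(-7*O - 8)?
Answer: -13201/32 ≈ -412.53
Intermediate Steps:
o(f, r) = -8 + 8*r (o(f, r) = 8*(-1 + r) = -8 + 8*r)
D(R, O) = (-8 - 7*O)*(-3 + R) (D(R, O) = (-3 + R)*(-8 - 7*O) = (-8 - 7*O)*(-3 + R))
T(F) = -192 (T(F) = (-8 + 8*(-2))*8 = (-8 - 16)*8 = -24*8 = -192)
79206/T(D(7, 14)) = 79206/(-192) = 79206*(-1/192) = -13201/32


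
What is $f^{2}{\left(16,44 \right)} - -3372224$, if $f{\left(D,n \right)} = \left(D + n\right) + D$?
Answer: $3378000$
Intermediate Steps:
$f{\left(D,n \right)} = n + 2 D$
$f^{2}{\left(16,44 \right)} - -3372224 = \left(44 + 2 \cdot 16\right)^{2} - -3372224 = \left(44 + 32\right)^{2} + 3372224 = 76^{2} + 3372224 = 5776 + 3372224 = 3378000$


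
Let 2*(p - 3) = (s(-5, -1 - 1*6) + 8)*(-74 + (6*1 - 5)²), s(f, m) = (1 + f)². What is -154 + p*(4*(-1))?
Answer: 3338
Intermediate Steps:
p = -873 (p = 3 + (((1 - 5)² + 8)*(-74 + (6*1 - 5)²))/2 = 3 + (((-4)² + 8)*(-74 + (6 - 5)²))/2 = 3 + ((16 + 8)*(-74 + 1²))/2 = 3 + (24*(-74 + 1))/2 = 3 + (24*(-73))/2 = 3 + (½)*(-1752) = 3 - 876 = -873)
-154 + p*(4*(-1)) = -154 - 3492*(-1) = -154 - 873*(-4) = -154 + 3492 = 3338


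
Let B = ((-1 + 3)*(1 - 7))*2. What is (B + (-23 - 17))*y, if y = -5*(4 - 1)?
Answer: 960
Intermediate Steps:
B = -24 (B = (2*(-6))*2 = -12*2 = -24)
y = -15 (y = -5*3 = -15)
(B + (-23 - 17))*y = (-24 + (-23 - 17))*(-15) = (-24 - 40)*(-15) = -64*(-15) = 960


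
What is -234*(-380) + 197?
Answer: 89117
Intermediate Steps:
-234*(-380) + 197 = 88920 + 197 = 89117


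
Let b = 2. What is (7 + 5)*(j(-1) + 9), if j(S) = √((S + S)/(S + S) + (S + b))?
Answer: 108 + 12*√2 ≈ 124.97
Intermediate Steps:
j(S) = √(3 + S) (j(S) = √((S + S)/(S + S) + (S + 2)) = √((2*S)/((2*S)) + (2 + S)) = √((2*S)*(1/(2*S)) + (2 + S)) = √(1 + (2 + S)) = √(3 + S))
(7 + 5)*(j(-1) + 9) = (7 + 5)*(√(3 - 1) + 9) = 12*(√2 + 9) = 12*(9 + √2) = 108 + 12*√2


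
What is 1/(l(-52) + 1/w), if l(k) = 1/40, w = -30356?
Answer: 303560/7579 ≈ 40.053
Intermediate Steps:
l(k) = 1/40
1/(l(-52) + 1/w) = 1/(1/40 + 1/(-30356)) = 1/(1/40 - 1/30356) = 1/(7579/303560) = 303560/7579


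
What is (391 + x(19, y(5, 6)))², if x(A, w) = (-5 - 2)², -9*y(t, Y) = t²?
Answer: 193600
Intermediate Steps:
y(t, Y) = -t²/9
x(A, w) = 49 (x(A, w) = (-7)² = 49)
(391 + x(19, y(5, 6)))² = (391 + 49)² = 440² = 193600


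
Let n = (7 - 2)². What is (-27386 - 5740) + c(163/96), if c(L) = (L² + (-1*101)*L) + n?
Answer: -306612695/9216 ≈ -33270.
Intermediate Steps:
n = 25 (n = 5² = 25)
c(L) = 25 + L² - 101*L (c(L) = (L² + (-1*101)*L) + 25 = (L² - 101*L) + 25 = 25 + L² - 101*L)
(-27386 - 5740) + c(163/96) = (-27386 - 5740) + (25 + (163/96)² - 16463/96) = -33126 + (25 + (163*(1/96))² - 16463/96) = -33126 + (25 + (163/96)² - 101*163/96) = -33126 + (25 + 26569/9216 - 16463/96) = -33126 - 1323479/9216 = -306612695/9216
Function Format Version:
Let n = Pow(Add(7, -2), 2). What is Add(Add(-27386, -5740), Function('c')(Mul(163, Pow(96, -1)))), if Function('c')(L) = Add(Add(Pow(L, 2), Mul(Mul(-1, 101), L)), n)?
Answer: Rational(-306612695, 9216) ≈ -33270.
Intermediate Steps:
n = 25 (n = Pow(5, 2) = 25)
Function('c')(L) = Add(25, Pow(L, 2), Mul(-101, L)) (Function('c')(L) = Add(Add(Pow(L, 2), Mul(Mul(-1, 101), L)), 25) = Add(Add(Pow(L, 2), Mul(-101, L)), 25) = Add(25, Pow(L, 2), Mul(-101, L)))
Add(Add(-27386, -5740), Function('c')(Mul(163, Pow(96, -1)))) = Add(Add(-27386, -5740), Add(25, Pow(Mul(163, Pow(96, -1)), 2), Mul(-101, Mul(163, Pow(96, -1))))) = Add(-33126, Add(25, Pow(Mul(163, Rational(1, 96)), 2), Mul(-101, Mul(163, Rational(1, 96))))) = Add(-33126, Add(25, Pow(Rational(163, 96), 2), Mul(-101, Rational(163, 96)))) = Add(-33126, Add(25, Rational(26569, 9216), Rational(-16463, 96))) = Add(-33126, Rational(-1323479, 9216)) = Rational(-306612695, 9216)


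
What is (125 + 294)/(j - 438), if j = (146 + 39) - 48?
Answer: -419/301 ≈ -1.3920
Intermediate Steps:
j = 137 (j = 185 - 48 = 137)
(125 + 294)/(j - 438) = (125 + 294)/(137 - 438) = 419/(-301) = 419*(-1/301) = -419/301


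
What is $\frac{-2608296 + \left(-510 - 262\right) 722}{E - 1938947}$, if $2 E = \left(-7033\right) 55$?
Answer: $\frac{6331360}{4264709} \approx 1.4846$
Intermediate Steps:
$E = - \frac{386815}{2}$ ($E = \frac{\left(-7033\right) 55}{2} = \frac{1}{2} \left(-386815\right) = - \frac{386815}{2} \approx -1.9341 \cdot 10^{5}$)
$\frac{-2608296 + \left(-510 - 262\right) 722}{E - 1938947} = \frac{-2608296 + \left(-510 - 262\right) 722}{- \frac{386815}{2} - 1938947} = \frac{-2608296 - 557384}{- \frac{4264709}{2}} = \left(-2608296 - 557384\right) \left(- \frac{2}{4264709}\right) = \left(-3165680\right) \left(- \frac{2}{4264709}\right) = \frac{6331360}{4264709}$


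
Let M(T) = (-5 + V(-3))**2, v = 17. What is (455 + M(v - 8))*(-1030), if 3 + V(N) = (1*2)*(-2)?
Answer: -616970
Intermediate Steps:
V(N) = -7 (V(N) = -3 + (1*2)*(-2) = -3 + 2*(-2) = -3 - 4 = -7)
M(T) = 144 (M(T) = (-5 - 7)**2 = (-12)**2 = 144)
(455 + M(v - 8))*(-1030) = (455 + 144)*(-1030) = 599*(-1030) = -616970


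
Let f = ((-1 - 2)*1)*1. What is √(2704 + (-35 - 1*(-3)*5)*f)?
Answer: 2*√691 ≈ 52.574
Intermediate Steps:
f = -3 (f = -3*1*1 = -3*1 = -3)
√(2704 + (-35 - 1*(-3)*5)*f) = √(2704 + (-35 - 1*(-3)*5)*(-3)) = √(2704 + (-35 + 3*5)*(-3)) = √(2704 + (-35 + 15)*(-3)) = √(2704 - 20*(-3)) = √(2704 + 60) = √2764 = 2*√691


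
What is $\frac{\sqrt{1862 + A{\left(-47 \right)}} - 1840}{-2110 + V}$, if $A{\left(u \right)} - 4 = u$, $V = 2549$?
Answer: $- \frac{1840}{439} + \frac{\sqrt{1819}}{439} \approx -4.0942$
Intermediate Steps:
$A{\left(u \right)} = 4 + u$
$\frac{\sqrt{1862 + A{\left(-47 \right)}} - 1840}{-2110 + V} = \frac{\sqrt{1862 + \left(4 - 47\right)} - 1840}{-2110 + 2549} = \frac{\sqrt{1862 - 43} - 1840}{439} = \left(\sqrt{1819} - 1840\right) \frac{1}{439} = \left(-1840 + \sqrt{1819}\right) \frac{1}{439} = - \frac{1840}{439} + \frac{\sqrt{1819}}{439}$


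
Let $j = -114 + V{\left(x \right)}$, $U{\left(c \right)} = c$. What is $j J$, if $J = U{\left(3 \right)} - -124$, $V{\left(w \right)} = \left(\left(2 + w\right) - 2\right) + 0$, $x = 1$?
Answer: $-14351$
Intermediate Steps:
$V{\left(w \right)} = w$ ($V{\left(w \right)} = w + 0 = w$)
$j = -113$ ($j = -114 + 1 = -113$)
$J = 127$ ($J = 3 - -124 = 3 + 124 = 127$)
$j J = \left(-113\right) 127 = -14351$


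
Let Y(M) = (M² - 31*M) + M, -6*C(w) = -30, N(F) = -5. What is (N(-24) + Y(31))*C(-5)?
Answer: 130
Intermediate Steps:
C(w) = 5 (C(w) = -⅙*(-30) = 5)
Y(M) = M² - 30*M
(N(-24) + Y(31))*C(-5) = (-5 + 31*(-30 + 31))*5 = (-5 + 31*1)*5 = (-5 + 31)*5 = 26*5 = 130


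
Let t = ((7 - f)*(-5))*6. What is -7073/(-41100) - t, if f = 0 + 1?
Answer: 7405073/41100 ≈ 180.17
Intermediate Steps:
f = 1
t = -180 (t = ((7 - 1*1)*(-5))*6 = ((7 - 1)*(-5))*6 = (6*(-5))*6 = -30*6 = -180)
-7073/(-41100) - t = -7073/(-41100) - 1*(-180) = -7073*(-1/41100) + 180 = 7073/41100 + 180 = 7405073/41100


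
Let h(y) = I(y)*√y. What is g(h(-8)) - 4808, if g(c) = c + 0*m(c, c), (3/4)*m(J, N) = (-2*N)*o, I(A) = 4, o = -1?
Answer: -4808 + 8*I*√2 ≈ -4808.0 + 11.314*I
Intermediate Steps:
h(y) = 4*√y
m(J, N) = 8*N/3 (m(J, N) = 4*(-2*N*(-1))/3 = 4*(2*N)/3 = 8*N/3)
g(c) = c (g(c) = c + 0*(8*c/3) = c + 0 = c)
g(h(-8)) - 4808 = 4*√(-8) - 4808 = 4*(2*I*√2) - 4808 = 8*I*√2 - 4808 = -4808 + 8*I*√2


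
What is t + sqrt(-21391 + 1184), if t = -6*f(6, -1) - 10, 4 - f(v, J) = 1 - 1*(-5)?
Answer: 2 + 11*I*sqrt(167) ≈ 2.0 + 142.15*I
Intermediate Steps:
f(v, J) = -2 (f(v, J) = 4 - (1 - 1*(-5)) = 4 - (1 + 5) = 4 - 1*6 = 4 - 6 = -2)
t = 2 (t = -6*(-2) - 10 = 12 - 10 = 2)
t + sqrt(-21391 + 1184) = 2 + sqrt(-21391 + 1184) = 2 + sqrt(-20207) = 2 + 11*I*sqrt(167)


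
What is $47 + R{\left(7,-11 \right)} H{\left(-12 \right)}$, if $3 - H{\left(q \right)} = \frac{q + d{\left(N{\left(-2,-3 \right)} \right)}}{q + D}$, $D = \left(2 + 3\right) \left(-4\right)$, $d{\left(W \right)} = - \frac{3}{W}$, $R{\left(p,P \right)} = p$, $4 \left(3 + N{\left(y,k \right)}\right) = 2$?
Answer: $\frac{5251}{80} \approx 65.637$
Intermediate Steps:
$N{\left(y,k \right)} = - \frac{5}{2}$ ($N{\left(y,k \right)} = -3 + \frac{1}{4} \cdot 2 = -3 + \frac{1}{2} = - \frac{5}{2}$)
$D = -20$ ($D = 5 \left(-4\right) = -20$)
$H{\left(q \right)} = 3 - \frac{\frac{6}{5} + q}{-20 + q}$ ($H{\left(q \right)} = 3 - \frac{q - \frac{3}{- \frac{5}{2}}}{q - 20} = 3 - \frac{q - - \frac{6}{5}}{-20 + q} = 3 - \frac{q + \frac{6}{5}}{-20 + q} = 3 - \frac{\frac{6}{5} + q}{-20 + q}$)
$47 + R{\left(7,-11 \right)} H{\left(-12 \right)} = 47 + 7 \frac{2 \left(-153 + 5 \left(-12\right)\right)}{5 \left(-20 - 12\right)} = 47 + 7 \frac{2 \left(-153 - 60\right)}{5 \left(-32\right)} = 47 + 7 \cdot \frac{2}{5} \left(- \frac{1}{32}\right) \left(-213\right) = 47 + 7 \cdot \frac{213}{80} = 47 + \frac{1491}{80} = \frac{5251}{80}$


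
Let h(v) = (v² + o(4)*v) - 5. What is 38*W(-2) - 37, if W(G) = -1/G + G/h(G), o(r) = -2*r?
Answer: -346/15 ≈ -23.067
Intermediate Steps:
h(v) = -5 + v² - 8*v (h(v) = (v² + (-2*4)*v) - 5 = (v² - 8*v) - 5 = -5 + v² - 8*v)
W(G) = -1/G + G/(-5 + G² - 8*G)
38*W(-2) - 37 = 38*((5 + 8*(-2))/((-2)*(-5 + (-2)² - 8*(-2)))) - 37 = 38*(-(5 - 16)/(2*(-5 + 4 + 16))) - 37 = 38*(-½*(-11)/15) - 37 = 38*(-½*1/15*(-11)) - 37 = 38*(11/30) - 37 = 209/15 - 37 = -346/15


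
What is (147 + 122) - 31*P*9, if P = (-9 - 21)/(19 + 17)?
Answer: 1003/2 ≈ 501.50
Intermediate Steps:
P = -⅚ (P = -30/36 = -30*1/36 = -⅚ ≈ -0.83333)
(147 + 122) - 31*P*9 = (147 + 122) - (-155)*9/6 = 269 - 31*(-15/2) = 269 + 465/2 = 1003/2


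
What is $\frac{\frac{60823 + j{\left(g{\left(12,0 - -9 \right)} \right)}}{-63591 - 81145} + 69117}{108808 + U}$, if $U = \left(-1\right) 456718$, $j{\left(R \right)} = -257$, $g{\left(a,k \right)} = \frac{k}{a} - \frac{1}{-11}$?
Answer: $- \frac{5001828773}{25177550880} \approx -0.19866$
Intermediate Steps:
$g{\left(a,k \right)} = \frac{1}{11} + \frac{k}{a}$ ($g{\left(a,k \right)} = \frac{k}{a} - - \frac{1}{11} = \frac{k}{a} + \frac{1}{11} = \frac{1}{11} + \frac{k}{a}$)
$U = -456718$
$\frac{\frac{60823 + j{\left(g{\left(12,0 - -9 \right)} \right)}}{-63591 - 81145} + 69117}{108808 + U} = \frac{\frac{60823 - 257}{-63591 - 81145} + 69117}{108808 - 456718} = \frac{\frac{60566}{-144736} + 69117}{-347910} = \left(60566 \left(- \frac{1}{144736}\right) + 69117\right) \left(- \frac{1}{347910}\right) = \left(- \frac{30283}{72368} + 69117\right) \left(- \frac{1}{347910}\right) = \frac{5001828773}{72368} \left(- \frac{1}{347910}\right) = - \frac{5001828773}{25177550880}$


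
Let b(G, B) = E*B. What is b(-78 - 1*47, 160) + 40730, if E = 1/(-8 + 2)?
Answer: 122110/3 ≈ 40703.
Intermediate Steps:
E = -1/6 (E = 1/(-6) = -1/6 ≈ -0.16667)
b(G, B) = -B/6
b(-78 - 1*47, 160) + 40730 = -1/6*160 + 40730 = -80/3 + 40730 = 122110/3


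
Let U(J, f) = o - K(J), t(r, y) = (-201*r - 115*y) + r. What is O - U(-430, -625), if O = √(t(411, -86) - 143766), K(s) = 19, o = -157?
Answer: 176 + 2*I*√54019 ≈ 176.0 + 464.84*I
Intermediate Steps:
t(r, y) = -200*r - 115*y
U(J, f) = -176 (U(J, f) = -157 - 1*19 = -157 - 19 = -176)
O = 2*I*√54019 (O = √((-200*411 - 115*(-86)) - 143766) = √((-82200 + 9890) - 143766) = √(-72310 - 143766) = √(-216076) = 2*I*√54019 ≈ 464.84*I)
O - U(-430, -625) = 2*I*√54019 - 1*(-176) = 2*I*√54019 + 176 = 176 + 2*I*√54019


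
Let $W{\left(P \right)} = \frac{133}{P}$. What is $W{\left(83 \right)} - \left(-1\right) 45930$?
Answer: $\frac{3812323}{83} \approx 45932.0$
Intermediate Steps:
$W{\left(83 \right)} - \left(-1\right) 45930 = \frac{133}{83} - \left(-1\right) 45930 = 133 \cdot \frac{1}{83} - -45930 = \frac{133}{83} + 45930 = \frac{3812323}{83}$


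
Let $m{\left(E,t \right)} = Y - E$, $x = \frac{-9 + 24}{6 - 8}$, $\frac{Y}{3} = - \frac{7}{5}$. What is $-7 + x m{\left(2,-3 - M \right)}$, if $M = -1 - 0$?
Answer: $\frac{79}{2} \approx 39.5$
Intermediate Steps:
$Y = - \frac{21}{5}$ ($Y = 3 \left(- \frac{7}{5}\right) = - \frac{21}{5} \approx -4.2$)
$M = -1$ ($M = -1 + 0 = -1$)
$x = - \frac{15}{2}$ ($x = \frac{15}{-2} = 15 \left(- \frac{1}{2}\right) = - \frac{15}{2} \approx -7.5$)
$m{\left(E,t \right)} = - \frac{21}{5} - E$
$-7 + x m{\left(2,-3 - M \right)} = -7 - \frac{15 \left(- \frac{21}{5} - 2\right)}{2} = -7 - - \frac{93}{2} = -7 + \frac{93}{2} = \frac{79}{2}$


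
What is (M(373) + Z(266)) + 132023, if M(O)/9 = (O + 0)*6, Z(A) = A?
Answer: 152431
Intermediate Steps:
M(O) = 54*O (M(O) = 9*((O + 0)*6) = 9*(O*6) = 9*(6*O) = 54*O)
(M(373) + Z(266)) + 132023 = (54*373 + 266) + 132023 = (20142 + 266) + 132023 = 20408 + 132023 = 152431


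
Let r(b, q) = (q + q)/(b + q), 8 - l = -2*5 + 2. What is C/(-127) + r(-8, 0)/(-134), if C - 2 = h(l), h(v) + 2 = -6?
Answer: 6/127 ≈ 0.047244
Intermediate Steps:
l = 16 (l = 8 - (-2*5 + 2) = 8 - (-10 + 2) = 8 - 1*(-8) = 8 + 8 = 16)
h(v) = -8 (h(v) = -2 - 6 = -8)
C = -6 (C = 2 - 8 = -6)
r(b, q) = 2*q/(b + q) (r(b, q) = (2*q)/(b + q) = 2*q/(b + q))
C/(-127) + r(-8, 0)/(-134) = -6/(-127) + (2*0/(-8 + 0))/(-134) = -6*(-1/127) + (2*0/(-8))*(-1/134) = 6/127 + (2*0*(-⅛))*(-1/134) = 6/127 + 0*(-1/134) = 6/127 + 0 = 6/127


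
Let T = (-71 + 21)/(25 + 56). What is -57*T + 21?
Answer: 1517/27 ≈ 56.185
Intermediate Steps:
T = -50/81 ≈ -0.61728
-57*T + 21 = -57*(-50/81) + 21 = 950/27 + 21 = 1517/27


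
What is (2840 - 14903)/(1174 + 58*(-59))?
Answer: 12063/2248 ≈ 5.3661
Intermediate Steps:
(2840 - 14903)/(1174 + 58*(-59)) = -12063/(1174 - 3422) = -12063/(-2248) = -12063*(-1/2248) = 12063/2248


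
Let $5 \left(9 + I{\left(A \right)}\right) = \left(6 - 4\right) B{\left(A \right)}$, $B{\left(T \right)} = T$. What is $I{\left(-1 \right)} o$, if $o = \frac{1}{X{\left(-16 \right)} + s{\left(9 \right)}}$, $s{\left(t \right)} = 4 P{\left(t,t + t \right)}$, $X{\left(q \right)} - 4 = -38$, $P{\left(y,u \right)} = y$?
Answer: $- \frac{47}{10} \approx -4.7$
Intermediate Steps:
$X{\left(q \right)} = -34$ ($X{\left(q \right)} = 4 - 38 = -34$)
$s{\left(t \right)} = 4 t$
$I{\left(A \right)} = -9 + \frac{2 A}{5}$ ($I{\left(A \right)} = -9 + \frac{\left(6 - 4\right) A}{5} = -9 + \frac{2 A}{5}$)
$o = \frac{1}{2}$ ($o = \frac{1}{-34 + 4 \cdot 9} = \frac{1}{-34 + 36} = \frac{1}{2} \approx 0.5$)
$I{\left(-1 \right)} o = \left(-9 + \frac{2}{5} \left(-1\right)\right) \frac{1}{2} = \left(-9 - \frac{2}{5}\right) \frac{1}{2} = \left(- \frac{47}{5}\right) \frac{1}{2} = - \frac{47}{10}$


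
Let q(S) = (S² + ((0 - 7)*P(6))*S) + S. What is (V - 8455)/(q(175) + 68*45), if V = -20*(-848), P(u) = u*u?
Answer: -1701/2048 ≈ -0.83057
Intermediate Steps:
P(u) = u²
V = 16960
q(S) = S² - 251*S (q(S) = (S² + ((0 - 7)*6²)*S) + S = (S² + (-7*36)*S) + S = (S² - 252*S) + S = S² - 251*S)
(V - 8455)/(q(175) + 68*45) = (16960 - 8455)/(175*(-251 + 175) + 68*45) = 8505/(175*(-76) + 3060) = 8505/(-13300 + 3060) = 8505/(-10240) = 8505*(-1/10240) = -1701/2048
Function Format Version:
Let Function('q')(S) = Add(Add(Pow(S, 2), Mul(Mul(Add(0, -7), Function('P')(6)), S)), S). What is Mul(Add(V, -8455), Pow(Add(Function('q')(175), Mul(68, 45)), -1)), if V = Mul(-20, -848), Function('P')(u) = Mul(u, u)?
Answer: Rational(-1701, 2048) ≈ -0.83057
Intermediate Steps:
Function('P')(u) = Pow(u, 2)
V = 16960
Function('q')(S) = Add(Pow(S, 2), Mul(-251, S)) (Function('q')(S) = Add(Add(Pow(S, 2), Mul(Mul(Add(0, -7), Pow(6, 2)), S)), S) = Add(Add(Pow(S, 2), Mul(Mul(-7, 36), S)), S) = Add(Add(Pow(S, 2), Mul(-252, S)), S) = Add(Pow(S, 2), Mul(-251, S)))
Mul(Add(V, -8455), Pow(Add(Function('q')(175), Mul(68, 45)), -1)) = Mul(Add(16960, -8455), Pow(Add(Mul(175, Add(-251, 175)), Mul(68, 45)), -1)) = Mul(8505, Pow(Add(Mul(175, -76), 3060), -1)) = Mul(8505, Pow(Add(-13300, 3060), -1)) = Mul(8505, Pow(-10240, -1)) = Mul(8505, Rational(-1, 10240)) = Rational(-1701, 2048)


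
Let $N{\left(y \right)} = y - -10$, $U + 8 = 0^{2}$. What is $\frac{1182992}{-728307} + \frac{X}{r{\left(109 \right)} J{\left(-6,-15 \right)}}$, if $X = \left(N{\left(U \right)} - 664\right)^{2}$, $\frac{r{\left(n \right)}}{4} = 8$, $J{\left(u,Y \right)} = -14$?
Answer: $- \frac{79926538331}{81570384} \approx -979.85$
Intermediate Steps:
$r{\left(n \right)} = 32$ ($r{\left(n \right)} = 4 \cdot 8 = 32$)
$U = -8$ ($U = -8 + 0^{2} = -8 + 0 = -8$)
$N{\left(y \right)} = 10 + y$ ($N{\left(y \right)} = y + 10 = 10 + y$)
$X = 438244$ ($X = \left(\left(10 - 8\right) - 664\right)^{2} = \left(2 - 664\right)^{2} = \left(-662\right)^{2} = 438244$)
$\frac{1182992}{-728307} + \frac{X}{r{\left(109 \right)} J{\left(-6,-15 \right)}} = \frac{1182992}{-728307} + \frac{438244}{32 \left(-14\right)} = 1182992 \left(- \frac{1}{728307}\right) + \frac{438244}{-448} = - \frac{1182992}{728307} + 438244 \left(- \frac{1}{448}\right) = - \frac{1182992}{728307} - \frac{109561}{112} = - \frac{79926538331}{81570384}$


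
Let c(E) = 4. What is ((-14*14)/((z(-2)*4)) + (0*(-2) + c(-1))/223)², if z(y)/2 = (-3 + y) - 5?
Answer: 121154049/19891600 ≈ 6.0907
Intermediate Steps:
z(y) = -16 + 2*y (z(y) = 2*((-3 + y) - 5) = 2*(-8 + y) = -16 + 2*y)
((-14*14)/((z(-2)*4)) + (0*(-2) + c(-1))/223)² = ((-14*14)/(((-16 + 2*(-2))*4)) + (0*(-2) + 4)/223)² = (-196*1/(4*(-16 - 4)) + (0 + 4)*(1/223))² = (-196/((-20*4)) + 4*(1/223))² = (-196/(-80) + 4/223)² = (-196*(-1/80) + 4/223)² = (49/20 + 4/223)² = (11007/4460)² = 121154049/19891600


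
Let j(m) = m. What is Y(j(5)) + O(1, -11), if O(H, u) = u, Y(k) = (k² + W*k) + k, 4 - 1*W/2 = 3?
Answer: 29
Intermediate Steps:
W = 2 (W = 8 - 2*3 = 8 - 6 = 2)
Y(k) = k² + 3*k (Y(k) = (k² + 2*k) + k = k² + 3*k)
Y(j(5)) + O(1, -11) = 5*(3 + 5) - 11 = 5*8 - 11 = 40 - 11 = 29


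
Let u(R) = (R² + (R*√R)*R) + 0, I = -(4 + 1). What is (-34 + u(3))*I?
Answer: 125 - 45*√3 ≈ 47.058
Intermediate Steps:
I = -5 (I = -1*5 = -5)
u(R) = R² + R^(5/2) (u(R) = (R² + R^(3/2)*R) + 0 = (R² + R^(5/2)) + 0 = R² + R^(5/2))
(-34 + u(3))*I = (-34 + (3² + 3^(5/2)))*(-5) = (-34 + (9 + 9*√3))*(-5) = (-25 + 9*√3)*(-5) = 125 - 45*√3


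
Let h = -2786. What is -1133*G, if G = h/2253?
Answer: 3156538/2253 ≈ 1401.0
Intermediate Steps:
G = -2786/2253 ≈ -1.2366
-1133*G = -1133*(-2786/2253) = 3156538/2253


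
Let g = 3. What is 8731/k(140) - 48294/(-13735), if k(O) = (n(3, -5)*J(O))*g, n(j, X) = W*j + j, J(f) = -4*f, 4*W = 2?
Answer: 49036471/20767320 ≈ 2.3612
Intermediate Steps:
W = 1/2 (W = (1/4)*2 = 1/2 ≈ 0.50000)
n(j, X) = 3*j/2 (n(j, X) = j/2 + j = 3*j/2)
k(O) = -54*O (k(O) = (((3/2)*3)*(-4*O))*3 = (9*(-4*O)/2)*3 = -18*O*3 = -54*O)
8731/k(140) - 48294/(-13735) = 8731/((-54*140)) - 48294/(-13735) = 8731/(-7560) - 48294*(-1/13735) = 8731*(-1/7560) + 48294/13735 = -8731/7560 + 48294/13735 = 49036471/20767320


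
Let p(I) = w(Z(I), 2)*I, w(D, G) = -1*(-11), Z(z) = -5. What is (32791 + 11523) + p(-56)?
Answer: 43698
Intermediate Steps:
w(D, G) = 11
p(I) = 11*I
(32791 + 11523) + p(-56) = (32791 + 11523) + 11*(-56) = 44314 - 616 = 43698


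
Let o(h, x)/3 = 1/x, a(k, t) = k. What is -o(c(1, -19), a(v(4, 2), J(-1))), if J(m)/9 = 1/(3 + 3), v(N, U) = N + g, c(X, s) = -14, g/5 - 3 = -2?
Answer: -⅓ ≈ -0.33333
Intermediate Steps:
g = 5 (g = 15 + 5*(-2) = 15 - 10 = 5)
v(N, U) = 5 + N (v(N, U) = N + 5 = 5 + N)
J(m) = 3/2 (J(m) = 9/(3 + 3) = 9/6 = 9*(⅙) = 3/2)
o(h, x) = 3/x
-o(c(1, -19), a(v(4, 2), J(-1))) = -3/(5 + 4) = -3/9 = -1*⅓ = -⅓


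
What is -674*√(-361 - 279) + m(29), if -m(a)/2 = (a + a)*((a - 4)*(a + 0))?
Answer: -84100 - 5392*I*√10 ≈ -84100.0 - 17051.0*I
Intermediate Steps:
m(a) = -4*a²*(-4 + a) (m(a) = -2*(a + a)*(a - 4)*(a + 0) = -2*2*a*(-4 + a)*a = -2*2*a*a*(-4 + a) = -4*a²*(-4 + a))
-674*√(-361 - 279) + m(29) = -674*√(-361 - 279) + 4*29²*(4 - 1*29) = -5392*I*√10 + 4*841*(4 - 29) = -5392*I*√10 + 4*841*(-25) = -5392*I*√10 - 84100 = -84100 - 5392*I*√10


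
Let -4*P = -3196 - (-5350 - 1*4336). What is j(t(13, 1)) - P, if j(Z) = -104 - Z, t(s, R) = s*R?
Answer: 3011/2 ≈ 1505.5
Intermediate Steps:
P = -3245/2 (P = -(-3196 - (-5350 - 1*4336))/4 = -(-3196 - (-5350 - 4336))/4 = -(-3196 - 1*(-9686))/4 = -(-3196 + 9686)/4 = -¼*6490 = -3245/2 ≈ -1622.5)
t(s, R) = R*s
j(t(13, 1)) - P = (-104 - 13) - 1*(-3245/2) = (-104 - 1*13) + 3245/2 = (-104 - 13) + 3245/2 = -117 + 3245/2 = 3011/2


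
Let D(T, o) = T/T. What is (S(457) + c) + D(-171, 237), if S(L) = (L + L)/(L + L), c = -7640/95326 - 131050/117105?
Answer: 893914796/1116315123 ≈ 0.80077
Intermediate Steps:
D(T, o) = 1
c = -1338715450/1116315123 (c = -7640*1/95326 - 131050*1/117105 = -3820/47663 - 26210/23421 = -1338715450/1116315123 ≈ -1.1992)
S(L) = 1 (S(L) = (2*L)/((2*L)) = (2*L)*(1/(2*L)) = 1)
(S(457) + c) + D(-171, 237) = (1 - 1338715450/1116315123) + 1 = -222400327/1116315123 + 1 = 893914796/1116315123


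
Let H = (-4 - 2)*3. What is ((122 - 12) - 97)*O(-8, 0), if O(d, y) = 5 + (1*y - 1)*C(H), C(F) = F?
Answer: 299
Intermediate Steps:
H = -18 (H = -6*3 = -18)
O(d, y) = 23 - 18*y (O(d, y) = 5 + (1*y - 1)*(-18) = 5 + (y - 1)*(-18) = 5 + (-1 + y)*(-18) = 5 + (18 - 18*y) = 23 - 18*y)
((122 - 12) - 97)*O(-8, 0) = ((122 - 12) - 97)*(23 - 18*0) = (110 - 97)*(23 + 0) = 13*23 = 299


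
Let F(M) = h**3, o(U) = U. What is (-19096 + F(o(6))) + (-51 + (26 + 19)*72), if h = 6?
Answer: -15691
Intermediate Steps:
F(M) = 216 (F(M) = 6**3 = 216)
(-19096 + F(o(6))) + (-51 + (26 + 19)*72) = (-19096 + 216) + (-51 + (26 + 19)*72) = -18880 + (-51 + 45*72) = -18880 + (-51 + 3240) = -18880 + 3189 = -15691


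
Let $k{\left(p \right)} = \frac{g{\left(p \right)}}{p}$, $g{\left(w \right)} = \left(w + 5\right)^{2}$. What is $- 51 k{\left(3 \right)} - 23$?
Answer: $-1111$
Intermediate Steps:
$g{\left(w \right)} = \left(5 + w\right)^{2}$
$k{\left(p \right)} = \frac{\left(5 + p\right)^{2}}{p}$
$- 51 k{\left(3 \right)} - 23 = - 51 \frac{\left(5 + 3\right)^{2}}{3} - 23 = - 51 \frac{8^{2}}{3} - 23 = - 51 \cdot \frac{1}{3} \cdot 64 - 23 = \left(-51\right) \frac{64}{3} - 23 = -1088 - 23 = -1111$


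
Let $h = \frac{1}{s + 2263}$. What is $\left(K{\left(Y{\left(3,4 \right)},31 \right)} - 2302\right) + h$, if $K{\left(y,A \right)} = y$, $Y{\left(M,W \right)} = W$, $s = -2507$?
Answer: $- \frac{560713}{244} \approx -2298.0$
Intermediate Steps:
$h = - \frac{1}{244}$ ($h = \frac{1}{-2507 + 2263} = \frac{1}{-244} = - \frac{1}{244} \approx -0.0040984$)
$\left(K{\left(Y{\left(3,4 \right)},31 \right)} - 2302\right) + h = \left(4 - 2302\right) - \frac{1}{244} = -2298 - \frac{1}{244} = - \frac{560713}{244}$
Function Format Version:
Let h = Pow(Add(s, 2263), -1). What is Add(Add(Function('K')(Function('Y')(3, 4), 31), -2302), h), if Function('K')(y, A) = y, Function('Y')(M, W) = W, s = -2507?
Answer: Rational(-560713, 244) ≈ -2298.0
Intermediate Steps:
h = Rational(-1, 244) (h = Pow(Add(-2507, 2263), -1) = Pow(-244, -1) = Rational(-1, 244) ≈ -0.0040984)
Add(Add(Function('K')(Function('Y')(3, 4), 31), -2302), h) = Add(Add(4, -2302), Rational(-1, 244)) = Add(-2298, Rational(-1, 244)) = Rational(-560713, 244)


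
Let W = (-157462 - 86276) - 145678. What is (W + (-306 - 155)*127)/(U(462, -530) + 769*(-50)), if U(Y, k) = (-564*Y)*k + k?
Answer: -447963/138062060 ≈ -0.0032446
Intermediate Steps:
W = -389416 (W = -243738 - 145678 = -389416)
U(Y, k) = k - 564*Y*k (U(Y, k) = -564*Y*k + k = k - 564*Y*k)
(W + (-306 - 155)*127)/(U(462, -530) + 769*(-50)) = (-389416 + (-306 - 155)*127)/(-530*(1 - 564*462) + 769*(-50)) = (-389416 - 461*127)/(-530*(1 - 260568) - 38450) = (-389416 - 58547)/(-530*(-260567) - 38450) = -447963/(138100510 - 38450) = -447963/138062060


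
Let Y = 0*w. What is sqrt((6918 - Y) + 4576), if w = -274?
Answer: sqrt(11494) ≈ 107.21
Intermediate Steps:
Y = 0 (Y = 0*(-274) = 0)
sqrt((6918 - Y) + 4576) = sqrt((6918 - 1*0) + 4576) = sqrt((6918 + 0) + 4576) = sqrt(6918 + 4576) = sqrt(11494)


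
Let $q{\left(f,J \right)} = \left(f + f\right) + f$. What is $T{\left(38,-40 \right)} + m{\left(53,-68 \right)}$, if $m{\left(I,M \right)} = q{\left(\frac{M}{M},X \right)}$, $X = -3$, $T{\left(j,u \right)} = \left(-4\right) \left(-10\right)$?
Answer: $43$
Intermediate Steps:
$T{\left(j,u \right)} = 40$
$q{\left(f,J \right)} = 3 f$ ($q{\left(f,J \right)} = 2 f + f = 3 f$)
$m{\left(I,M \right)} = 3$ ($m{\left(I,M \right)} = 3 \frac{M}{M} = 3 \cdot 1 = 3$)
$T{\left(38,-40 \right)} + m{\left(53,-68 \right)} = 40 + 3 = 43$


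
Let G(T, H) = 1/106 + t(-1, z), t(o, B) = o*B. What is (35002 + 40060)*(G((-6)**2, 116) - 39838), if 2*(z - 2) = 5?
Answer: -158504822424/53 ≈ -2.9907e+9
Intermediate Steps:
z = 9/2 (z = 2 + (1/2)*5 = 2 + 5/2 = 9/2 ≈ 4.5000)
t(o, B) = B*o
G(T, H) = -238/53 (G(T, H) = 1/106 + (9/2)*(-1) = 1/106 - 9/2 = -238/53)
(35002 + 40060)*(G((-6)**2, 116) - 39838) = (35002 + 40060)*(-238/53 - 39838) = 75062*(-2111652/53) = -158504822424/53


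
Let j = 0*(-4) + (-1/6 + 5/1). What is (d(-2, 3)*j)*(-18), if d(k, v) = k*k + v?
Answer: -609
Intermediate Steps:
j = 29/6 (j = 0 + (-1*⅙ + 5*1) = 0 + (-⅙ + 5) = 0 + 29/6 = 29/6 ≈ 4.8333)
d(k, v) = v + k² (d(k, v) = k² + v = v + k²)
(d(-2, 3)*j)*(-18) = ((3 + (-2)²)*(29/6))*(-18) = ((3 + 4)*(29/6))*(-18) = (7*(29/6))*(-18) = (203/6)*(-18) = -609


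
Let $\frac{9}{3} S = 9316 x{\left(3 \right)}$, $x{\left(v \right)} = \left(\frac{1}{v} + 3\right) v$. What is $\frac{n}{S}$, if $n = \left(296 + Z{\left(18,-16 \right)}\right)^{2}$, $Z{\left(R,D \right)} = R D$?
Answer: $\frac{24}{11645} \approx 0.002061$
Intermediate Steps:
$Z{\left(R,D \right)} = D R$
$x{\left(v \right)} = v \left(3 + \frac{1}{v}\right)$ ($x{\left(v \right)} = \left(3 + \frac{1}{v}\right) v = v \left(3 + \frac{1}{v}\right)$)
$n = 64$ ($n = \left(296 - 288\right)^{2} = 8^{2} = 64$)
$S = \frac{93160}{3}$ ($S = \frac{9316 \left(1 + 3 \cdot 3\right)}{3} = \frac{9316 \left(1 + 9\right)}{3} = \frac{9316 \cdot 10}{3} = \frac{1}{3} \cdot 93160 = \frac{93160}{3} \approx 31053.0$)
$\frac{n}{S} = \frac{64}{\frac{93160}{3}} = 64 \cdot \frac{3}{93160} = \frac{24}{11645}$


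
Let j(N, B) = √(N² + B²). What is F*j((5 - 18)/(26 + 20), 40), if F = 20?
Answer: 10*√3385769/23 ≈ 800.02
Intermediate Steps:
j(N, B) = √(B² + N²)
F*j((5 - 18)/(26 + 20), 40) = 20*√(40² + ((5 - 18)/(26 + 20))²) = 20*√(1600 + (-13/46)²) = 20*√(1600 + 169/2116) = 20*√(3385769/2116) = 20*(√3385769/46) = 10*√3385769/23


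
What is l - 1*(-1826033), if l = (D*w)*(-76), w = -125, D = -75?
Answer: 1113533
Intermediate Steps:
l = -712500 (l = -75*(-125)*(-76) = 9375*(-76) = -712500)
l - 1*(-1826033) = -712500 - 1*(-1826033) = -712500 + 1826033 = 1113533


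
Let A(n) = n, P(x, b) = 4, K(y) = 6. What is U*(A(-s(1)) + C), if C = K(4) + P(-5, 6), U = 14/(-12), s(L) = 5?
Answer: -35/6 ≈ -5.8333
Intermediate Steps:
U = -7/6 (U = 14*(-1/12) = -7/6 ≈ -1.1667)
C = 10 (C = 6 + 4 = 10)
U*(A(-s(1)) + C) = -7*(-1*5 + 10)/6 = -7*(-5 + 10)/6 = -7/6*5 = -35/6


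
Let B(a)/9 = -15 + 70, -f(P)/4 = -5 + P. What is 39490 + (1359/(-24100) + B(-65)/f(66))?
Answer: 29025591863/735050 ≈ 39488.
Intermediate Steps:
f(P) = 20 - 4*P (f(P) = -4*(-5 + P) = 20 - 4*P)
B(a) = 495 (B(a) = 9*(-15 + 70) = 9*55 = 495)
39490 + (1359/(-24100) + B(-65)/f(66)) = 39490 + (1359/(-24100) + 495/(20 - 4*66)) = 39490 + (1359*(-1/24100) + 495/(20 - 264)) = 39490 + (-1359/24100 + 495/(-244)) = 39490 + (-1359/24100 + 495*(-1/244)) = 39490 + (-1359/24100 - 495/244) = 39490 - 1532637/735050 = 29025591863/735050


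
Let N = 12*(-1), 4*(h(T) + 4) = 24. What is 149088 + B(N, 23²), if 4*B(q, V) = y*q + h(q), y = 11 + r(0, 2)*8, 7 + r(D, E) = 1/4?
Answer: 298435/2 ≈ 1.4922e+5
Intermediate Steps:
h(T) = 2 (h(T) = -4 + (¼)*24 = -4 + 6 = 2)
N = -12
r(D, E) = -27/4 (r(D, E) = -7 + 1/4 = -7 + ¼ = -27/4)
y = -43 (y = 11 - 27/4*8 = 11 - 54 = -43)
B(q, V) = ½ - 43*q/4 (B(q, V) = (-43*q + 2)/4 = (2 - 43*q)/4 = ½ - 43*q/4)
149088 + B(N, 23²) = 149088 + (½ - 43/4*(-12)) = 149088 + (½ + 129) = 149088 + 259/2 = 298435/2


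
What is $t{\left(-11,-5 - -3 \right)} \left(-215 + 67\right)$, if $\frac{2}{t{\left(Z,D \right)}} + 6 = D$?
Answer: $37$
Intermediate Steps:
$t{\left(Z,D \right)} = \frac{2}{-6 + D}$
$t{\left(-11,-5 - -3 \right)} \left(-215 + 67\right) = \frac{2}{-6 - 2} \left(-215 + 67\right) = \frac{2}{-6 + \left(-5 + 3\right)} \left(-148\right) = \frac{2}{-6 - 2} \left(-148\right) = \frac{2}{-8} \left(-148\right) = 2 \left(- \frac{1}{8}\right) \left(-148\right) = \left(- \frac{1}{4}\right) \left(-148\right) = 37$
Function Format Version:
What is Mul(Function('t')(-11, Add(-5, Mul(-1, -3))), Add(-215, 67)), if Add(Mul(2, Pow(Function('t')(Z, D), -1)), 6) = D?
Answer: 37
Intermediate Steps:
Function('t')(Z, D) = Mul(2, Pow(Add(-6, D), -1))
Mul(Function('t')(-11, Add(-5, Mul(-1, -3))), Add(-215, 67)) = Mul(Mul(2, Pow(Add(-6, Add(-5, Mul(-1, -3))), -1)), Add(-215, 67)) = Mul(Mul(2, Pow(Add(-6, Add(-5, 3)), -1)), -148) = Mul(Mul(2, Pow(Add(-6, -2), -1)), -148) = Mul(Mul(2, Pow(-8, -1)), -148) = Mul(Mul(2, Rational(-1, 8)), -148) = Mul(Rational(-1, 4), -148) = 37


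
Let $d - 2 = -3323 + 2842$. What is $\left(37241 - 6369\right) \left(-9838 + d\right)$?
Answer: $-318506424$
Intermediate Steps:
$d = -479$ ($d = 2 + \left(-3323 + 2842\right) = 2 - 481 = -479$)
$\left(37241 - 6369\right) \left(-9838 + d\right) = \left(37241 - 6369\right) \left(-9838 - 479\right) = \left(37241 + \left(-17406 + 11037\right)\right) \left(-10317\right) = \left(37241 - 6369\right) \left(-10317\right) = 30872 \left(-10317\right) = -318506424$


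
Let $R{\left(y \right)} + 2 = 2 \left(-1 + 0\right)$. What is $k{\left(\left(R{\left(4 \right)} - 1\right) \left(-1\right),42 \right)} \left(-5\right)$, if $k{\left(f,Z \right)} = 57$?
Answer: $-285$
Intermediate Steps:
$R{\left(y \right)} = -4$ ($R{\left(y \right)} = -2 + 2 \left(-1 + 0\right) = -2 + 2 \left(-1\right) = -2 - 2 = -4$)
$k{\left(\left(R{\left(4 \right)} - 1\right) \left(-1\right),42 \right)} \left(-5\right) = 57 \left(-5\right) = -285$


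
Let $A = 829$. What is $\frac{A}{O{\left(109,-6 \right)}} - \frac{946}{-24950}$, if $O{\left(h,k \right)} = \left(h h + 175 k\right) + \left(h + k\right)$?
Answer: $\frac{15513557}{136401650} \approx 0.11373$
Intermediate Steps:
$O{\left(h,k \right)} = h + h^{2} + 176 k$ ($O{\left(h,k \right)} = \left(h^{2} + 175 k\right) + \left(h + k\right) = h + h^{2} + 176 k$)
$\frac{A}{O{\left(109,-6 \right)}} - \frac{946}{-24950} = \frac{829}{109 + 109^{2} + 176 \left(-6\right)} - \frac{946}{-24950} = \frac{829}{109 + 11881 - 1056} - - \frac{473}{12475} = \frac{829}{10934} + \frac{473}{12475} = \frac{15513557}{136401650}$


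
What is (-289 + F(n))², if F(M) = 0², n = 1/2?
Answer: 83521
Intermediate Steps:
n = ½ (n = 1*(½) = ½ ≈ 0.50000)
F(M) = 0
(-289 + F(n))² = (-289 + 0)² = (-289)² = 83521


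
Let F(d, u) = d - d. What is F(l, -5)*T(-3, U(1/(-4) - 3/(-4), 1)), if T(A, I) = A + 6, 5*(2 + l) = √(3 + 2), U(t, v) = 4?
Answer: 0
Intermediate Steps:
l = -2 + √5/5 (l = -2 + √(3 + 2)/5 = -2 + √5/5 ≈ -1.5528)
T(A, I) = 6 + A
F(d, u) = 0
F(l, -5)*T(-3, U(1/(-4) - 3/(-4), 1)) = 0*(6 - 3) = 0*3 = 0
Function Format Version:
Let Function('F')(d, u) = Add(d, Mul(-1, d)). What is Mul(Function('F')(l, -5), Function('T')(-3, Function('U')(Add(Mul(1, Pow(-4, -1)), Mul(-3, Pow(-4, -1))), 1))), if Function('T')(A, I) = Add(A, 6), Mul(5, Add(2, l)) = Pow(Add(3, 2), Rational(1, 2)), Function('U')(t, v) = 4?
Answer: 0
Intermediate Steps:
l = Add(-2, Mul(Rational(1, 5), Pow(5, Rational(1, 2)))) (l = Add(-2, Mul(Rational(1, 5), Pow(Add(3, 2), Rational(1, 2)))) = Add(-2, Mul(Rational(1, 5), Pow(5, Rational(1, 2)))) ≈ -1.5528)
Function('T')(A, I) = Add(6, A)
Function('F')(d, u) = 0
Mul(Function('F')(l, -5), Function('T')(-3, Function('U')(Add(Mul(1, Pow(-4, -1)), Mul(-3, Pow(-4, -1))), 1))) = Mul(0, Add(6, -3)) = Mul(0, 3) = 0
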